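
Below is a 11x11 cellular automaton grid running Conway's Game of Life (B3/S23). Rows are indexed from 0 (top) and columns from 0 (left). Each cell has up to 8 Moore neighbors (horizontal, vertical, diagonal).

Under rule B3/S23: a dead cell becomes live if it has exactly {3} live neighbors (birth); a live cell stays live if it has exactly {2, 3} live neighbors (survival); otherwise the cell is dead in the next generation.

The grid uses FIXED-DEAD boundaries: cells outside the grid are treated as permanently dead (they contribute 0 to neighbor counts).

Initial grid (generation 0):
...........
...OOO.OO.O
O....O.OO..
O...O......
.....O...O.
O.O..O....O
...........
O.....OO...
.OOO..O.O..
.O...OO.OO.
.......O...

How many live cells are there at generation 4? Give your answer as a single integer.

Simulating step by step:
Generation 0 (given above): 32 live cells
Generation 1: 37 live cells
....O......
....OO.OOO.
...O.O.OOO.
....OOO.O..
.O..OO.....
...........
.O....O....
.OO...OO...
OOO.....OO.
.O...OO.OO.
......OOO..
Generation 2: 33 live cells
....OO..O..
...O.O.O.O.
...O.......
...O....OO.
....O.O....
.....O.....
.OO...OO...
......OOO..
O....O...O.
OOO..OO....
.....OO.OO.
Generation 3: 35 live cells
....OOO.O..
...O.OO.O..
..OO.....O.
...OO......
....OO.....
.....O.O...
.....O..O..
.O...O..O..
O....O..O..
OO..O..OOO.
.O...OOO...
Generation 4: 38 live cells
....O.O....
..OO..O.OO.
..O..O.....
..O..O.....
...O.OO....
.....O.....
....OO.OO..
....OOOOOO.
O...OOO....
OO..O....O.
OO...OOO...
Population at generation 4: 38

Answer: 38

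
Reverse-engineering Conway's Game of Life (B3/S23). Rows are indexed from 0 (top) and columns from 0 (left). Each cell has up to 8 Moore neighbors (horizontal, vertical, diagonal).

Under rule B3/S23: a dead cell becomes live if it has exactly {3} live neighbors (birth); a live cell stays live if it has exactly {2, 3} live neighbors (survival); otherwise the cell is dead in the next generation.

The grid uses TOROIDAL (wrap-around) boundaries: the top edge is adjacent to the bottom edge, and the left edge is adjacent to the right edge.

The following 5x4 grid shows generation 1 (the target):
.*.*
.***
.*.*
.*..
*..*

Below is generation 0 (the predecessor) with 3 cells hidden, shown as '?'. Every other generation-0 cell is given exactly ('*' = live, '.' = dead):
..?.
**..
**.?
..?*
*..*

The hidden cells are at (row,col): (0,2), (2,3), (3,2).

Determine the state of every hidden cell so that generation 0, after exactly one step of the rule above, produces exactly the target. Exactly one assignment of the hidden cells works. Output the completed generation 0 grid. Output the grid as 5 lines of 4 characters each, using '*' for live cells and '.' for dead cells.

Hidden generation-0 cells (in order): (0,2), (2,3), (3,2).
A hidden cell only influences target cells in its own 3x3 neighborhood. Try each of the 2^3 = 8 assignments, step the completed generation 0 forward once under B3/S23, and compare with the target:
  (0,2)=. (2,3)=. (3,2)=. -> step gives (1,0)='*' but target has '.' -> reject
  (0,2)=. (2,3)=. (3,2)=* -> step gives (1,0)='*' but target has '.' -> reject
  (0,2)=. (2,3)=* (3,2)=. -> step reproduces the target at every cell -> ACCEPT
  (0,2)=. (2,3)=* (3,2)=* -> step gives (2,1)='.' but target has '*' -> reject
  (0,2)=* (2,3)=. (3,2)=. -> step gives (0,1)='.' but target has '*' -> reject
  (0,2)=* (2,3)=. (3,2)=* -> step gives (0,1)='.' but target has '*' -> reject
  (0,2)=* (2,3)=* (3,2)=. -> step gives (0,1)='.' but target has '*' -> reject
  (0,2)=* (2,3)=* (3,2)=* -> step gives (0,1)='.' but target has '*' -> reject
Unique solution: (0,2)=dead, (2,3)=live, (3,2)=dead.
Check: live-neighbor counts of every cell in the completed generation 0:
4323
4333
5343
6344
2122
Applying B3/S23 to generation 0 with these counts gives:
.*.*
.***
.*.*
.*..
*..*
which matches the target exactly.

Answer: ....
**..
**.*
...*
*..*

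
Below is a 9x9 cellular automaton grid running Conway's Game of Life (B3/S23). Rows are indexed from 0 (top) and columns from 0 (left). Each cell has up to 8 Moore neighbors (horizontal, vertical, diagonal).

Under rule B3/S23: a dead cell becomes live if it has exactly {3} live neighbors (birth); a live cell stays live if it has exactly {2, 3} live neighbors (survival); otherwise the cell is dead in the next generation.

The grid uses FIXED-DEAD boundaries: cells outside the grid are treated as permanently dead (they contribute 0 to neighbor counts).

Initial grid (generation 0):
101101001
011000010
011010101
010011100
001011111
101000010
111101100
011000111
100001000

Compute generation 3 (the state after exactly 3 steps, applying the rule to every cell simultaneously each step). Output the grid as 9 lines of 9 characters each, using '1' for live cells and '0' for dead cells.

Simulating step by step:
Generation 0 (given above): 39 live cells
Generation 1: 28 live cells
001100000
100011111
100010100
010000001
001010001
100000001
100101001
000110010
010000110
Generation 2: 37 live cells
000111110
010010110
110010101
010101010
010000011
010110011
000100011
001111011
000000110
Generation 3: 32 live cells
(generation 3 grid is the final answer)

Answer: 000110010
111000001
110110001
010011000
110100000
000110100
000001000
001111000
000111111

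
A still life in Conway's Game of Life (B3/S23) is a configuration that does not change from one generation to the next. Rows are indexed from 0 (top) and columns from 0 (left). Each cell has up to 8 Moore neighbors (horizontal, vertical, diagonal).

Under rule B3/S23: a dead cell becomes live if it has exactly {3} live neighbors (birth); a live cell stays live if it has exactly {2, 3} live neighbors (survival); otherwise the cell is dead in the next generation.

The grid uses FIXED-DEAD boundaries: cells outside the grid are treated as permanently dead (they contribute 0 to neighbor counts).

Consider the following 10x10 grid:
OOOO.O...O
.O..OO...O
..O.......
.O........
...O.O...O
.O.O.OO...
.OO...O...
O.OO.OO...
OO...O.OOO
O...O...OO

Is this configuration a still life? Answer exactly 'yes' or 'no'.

Compute generation 1 and compare to generation 0 (given above):
Generation 1:
OOOO.O....
O...OO....
.OO.......
..O.......
.....OO...
.O.O.OO...
O......O..
O..OOO..O.
O.OO.O.O.O
OO.....O.O
Cell (0,9) differs: gen0=1 vs gen1=0 -> NOT a still life.

Answer: no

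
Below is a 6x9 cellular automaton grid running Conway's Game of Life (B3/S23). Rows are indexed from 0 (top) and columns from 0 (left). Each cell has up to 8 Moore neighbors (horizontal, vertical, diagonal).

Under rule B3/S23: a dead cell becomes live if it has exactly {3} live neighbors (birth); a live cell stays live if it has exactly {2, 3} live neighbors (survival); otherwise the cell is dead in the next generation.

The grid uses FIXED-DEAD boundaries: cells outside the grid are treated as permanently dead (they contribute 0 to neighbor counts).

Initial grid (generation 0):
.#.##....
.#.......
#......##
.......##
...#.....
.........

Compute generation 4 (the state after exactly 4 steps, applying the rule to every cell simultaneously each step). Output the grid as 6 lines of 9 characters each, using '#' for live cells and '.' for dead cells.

Simulating step by step:
Generation 0 (given above): 10 live cells
Generation 1: 8 live cells
..#......
###......
.......##
.......##
.........
.........
Generation 2: 8 live cells
..#......
.##......
.#.....##
.......##
.........
.........
Generation 3: 10 live cells
.##......
.##......
.##....##
.......##
.........
.........
Generation 4: 10 live cells
(generation 4 grid is the final answer)

Answer: .##......
#..#.....
.##....##
.......##
.........
.........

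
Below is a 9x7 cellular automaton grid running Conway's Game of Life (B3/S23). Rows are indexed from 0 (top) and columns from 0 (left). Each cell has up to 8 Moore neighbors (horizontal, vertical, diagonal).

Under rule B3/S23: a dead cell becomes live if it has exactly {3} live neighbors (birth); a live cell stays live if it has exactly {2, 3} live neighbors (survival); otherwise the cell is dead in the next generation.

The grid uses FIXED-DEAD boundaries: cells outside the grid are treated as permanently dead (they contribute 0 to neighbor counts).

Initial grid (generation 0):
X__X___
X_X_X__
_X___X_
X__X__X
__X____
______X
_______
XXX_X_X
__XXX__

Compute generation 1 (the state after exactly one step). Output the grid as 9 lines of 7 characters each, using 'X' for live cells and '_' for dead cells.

Simulating step by step:
Generation 0 (given above): 20 live cells
Generation 1: 23 live cells
(generation 1 grid is the final answer)

Answer: _X_X___
X_XXX__
XXXXXX_
_XX____
_______
_______
_X___X_
_XX_XX_
__X_XX_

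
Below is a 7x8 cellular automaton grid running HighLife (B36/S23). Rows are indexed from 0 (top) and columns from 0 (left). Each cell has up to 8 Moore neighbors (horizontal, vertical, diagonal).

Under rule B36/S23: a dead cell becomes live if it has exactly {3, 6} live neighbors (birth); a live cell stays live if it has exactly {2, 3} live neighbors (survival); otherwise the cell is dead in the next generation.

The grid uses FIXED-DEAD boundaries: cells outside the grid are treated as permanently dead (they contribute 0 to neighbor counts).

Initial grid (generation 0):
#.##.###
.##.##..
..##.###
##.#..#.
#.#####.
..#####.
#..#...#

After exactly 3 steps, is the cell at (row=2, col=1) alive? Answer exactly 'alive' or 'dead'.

Simulating step by step:
Generation 0 (given above): 33 live cells
Generation 1: 18 live cells
..##.##.
...#....
#......#
#.#.##..
#......#
.......#
..##.##.
Generation 2: 16 live cells
..###...
..###.#.
.#.##...
#.....#.
.#....#.
.......#
......#.
Generation 3: 14 live cells
..#.##..
.#......
.#..#...
###..#..
......##
......##
........

Cell (2,1) at generation 3: 1 -> alive

Answer: alive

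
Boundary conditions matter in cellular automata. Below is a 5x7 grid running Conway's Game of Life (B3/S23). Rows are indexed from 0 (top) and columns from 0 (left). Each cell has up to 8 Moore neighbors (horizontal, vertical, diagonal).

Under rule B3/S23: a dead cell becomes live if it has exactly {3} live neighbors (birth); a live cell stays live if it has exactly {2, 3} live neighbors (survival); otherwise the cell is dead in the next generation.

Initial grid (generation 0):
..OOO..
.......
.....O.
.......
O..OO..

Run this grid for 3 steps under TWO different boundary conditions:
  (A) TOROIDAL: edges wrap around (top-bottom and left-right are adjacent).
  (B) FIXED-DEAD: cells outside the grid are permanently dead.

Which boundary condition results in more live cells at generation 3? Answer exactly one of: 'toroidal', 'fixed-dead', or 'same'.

Answer: fixed-dead

Derivation:
Under TOROIDAL boundary, generation 3:
.......
..O....
..O....
...O.O.
.....O.
Population = 5

Under FIXED-DEAD boundary, generation 3:
...OO..
..O..O.
...OO..
.......
.......
Population = 6

Comparison: toroidal=5, fixed-dead=6 -> fixed-dead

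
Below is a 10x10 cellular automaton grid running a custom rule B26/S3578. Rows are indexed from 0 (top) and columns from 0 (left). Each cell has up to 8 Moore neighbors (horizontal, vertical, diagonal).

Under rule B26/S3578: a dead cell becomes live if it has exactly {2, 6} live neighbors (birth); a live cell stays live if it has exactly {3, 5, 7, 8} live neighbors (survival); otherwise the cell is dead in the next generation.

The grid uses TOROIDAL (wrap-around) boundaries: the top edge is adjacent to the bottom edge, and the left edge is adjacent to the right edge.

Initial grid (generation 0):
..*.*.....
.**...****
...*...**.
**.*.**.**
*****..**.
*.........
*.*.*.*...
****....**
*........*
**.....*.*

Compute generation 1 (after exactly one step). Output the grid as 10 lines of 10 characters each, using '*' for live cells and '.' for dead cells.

Answer: ..*..*....
*.*.**....
.........*
..*...****
**.**..***
**....*.*.
.**..*.**.
******.*.*
**.*...*..
.***.....*

Derivation:
Simulating step by step:
Generation 0 (given above): 42 live cells
Generation 1: 44 live cells
(generation 1 grid is the final answer)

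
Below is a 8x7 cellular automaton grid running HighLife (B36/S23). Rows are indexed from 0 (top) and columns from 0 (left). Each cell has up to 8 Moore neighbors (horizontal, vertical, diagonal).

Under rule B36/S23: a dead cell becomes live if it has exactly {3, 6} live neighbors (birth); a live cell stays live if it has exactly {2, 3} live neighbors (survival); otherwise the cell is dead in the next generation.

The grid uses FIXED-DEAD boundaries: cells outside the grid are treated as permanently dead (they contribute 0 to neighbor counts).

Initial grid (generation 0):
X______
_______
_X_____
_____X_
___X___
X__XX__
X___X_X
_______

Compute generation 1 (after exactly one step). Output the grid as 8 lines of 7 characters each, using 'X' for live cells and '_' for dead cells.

Simulating step by step:
Generation 0 (given above): 10 live cells
Generation 1: 7 live cells
(generation 1 grid is the final answer)

Answer: _______
_______
_______
_______
___X___
___XXX_
___XXX_
_______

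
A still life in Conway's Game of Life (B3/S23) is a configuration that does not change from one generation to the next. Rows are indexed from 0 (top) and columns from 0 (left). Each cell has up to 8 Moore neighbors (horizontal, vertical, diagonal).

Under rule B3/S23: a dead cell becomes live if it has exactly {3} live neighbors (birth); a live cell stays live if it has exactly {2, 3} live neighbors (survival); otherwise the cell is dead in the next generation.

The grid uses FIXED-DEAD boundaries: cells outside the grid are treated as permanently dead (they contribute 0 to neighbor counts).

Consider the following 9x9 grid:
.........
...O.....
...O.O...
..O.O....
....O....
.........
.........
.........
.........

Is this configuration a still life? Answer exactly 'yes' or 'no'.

Answer: no

Derivation:
Compute generation 1 and compare to generation 0 (given above):
Generation 1:
.........
....O....
..OO.....
....OO...
...O.....
.........
.........
.........
.........
Cell (1,3) differs: gen0=1 vs gen1=0 -> NOT a still life.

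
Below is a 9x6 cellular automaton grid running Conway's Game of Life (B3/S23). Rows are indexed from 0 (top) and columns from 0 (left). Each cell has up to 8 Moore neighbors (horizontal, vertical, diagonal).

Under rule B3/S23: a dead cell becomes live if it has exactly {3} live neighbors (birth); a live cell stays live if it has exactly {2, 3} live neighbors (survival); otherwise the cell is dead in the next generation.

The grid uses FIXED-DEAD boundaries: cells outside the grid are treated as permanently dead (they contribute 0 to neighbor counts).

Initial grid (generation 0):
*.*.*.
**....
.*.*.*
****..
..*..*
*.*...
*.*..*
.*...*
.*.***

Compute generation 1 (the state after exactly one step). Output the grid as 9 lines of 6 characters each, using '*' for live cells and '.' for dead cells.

Simulating step by step:
Generation 0 (given above): 25 live cells
Generation 1: 20 live cells
(generation 1 grid is the final answer)

Answer: *.....
*..**.
...**.
*..*..
*.....
..**..
*.*...
**.*.*
..*.**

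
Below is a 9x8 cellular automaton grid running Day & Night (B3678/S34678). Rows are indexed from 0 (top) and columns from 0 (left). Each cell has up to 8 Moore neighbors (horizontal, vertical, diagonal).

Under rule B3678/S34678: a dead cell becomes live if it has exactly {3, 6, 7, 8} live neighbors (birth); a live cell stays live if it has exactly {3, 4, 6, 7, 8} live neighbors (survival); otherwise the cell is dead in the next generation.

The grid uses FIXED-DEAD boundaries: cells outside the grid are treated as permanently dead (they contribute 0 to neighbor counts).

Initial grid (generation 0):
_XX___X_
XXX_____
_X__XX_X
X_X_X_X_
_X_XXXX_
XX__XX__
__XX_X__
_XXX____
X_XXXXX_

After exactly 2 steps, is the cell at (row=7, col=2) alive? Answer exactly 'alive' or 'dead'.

Answer: dead

Derivation:
Simulating step by step:
Generation 0 (given above): 35 live cells
Generation 1: 30 live cells
XXX_____
X_XX_XX_
_____XX_
__X__XXX
_X_X_XX_
_X__X___
X__X____
_XXXX_X_
__XXX___
Generation 2: 30 live cells
_XXX____
__X_XXX_
_XXX__X_
______XX
_____XXX
X__XXX__
___X_X__
_X_XXX__
_XX_XX__

Cell (7,2) at generation 2: 0 -> dead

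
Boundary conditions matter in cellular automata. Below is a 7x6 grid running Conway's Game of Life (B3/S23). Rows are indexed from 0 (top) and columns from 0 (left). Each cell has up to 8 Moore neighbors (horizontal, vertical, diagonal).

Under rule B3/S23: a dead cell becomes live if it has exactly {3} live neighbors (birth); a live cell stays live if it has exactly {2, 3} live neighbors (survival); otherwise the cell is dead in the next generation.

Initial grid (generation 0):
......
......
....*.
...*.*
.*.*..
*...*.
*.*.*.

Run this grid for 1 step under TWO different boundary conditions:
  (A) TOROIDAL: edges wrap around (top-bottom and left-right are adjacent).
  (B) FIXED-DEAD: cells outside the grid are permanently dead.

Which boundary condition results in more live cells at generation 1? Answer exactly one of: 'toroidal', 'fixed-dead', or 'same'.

Under TOROIDAL boundary, generation 1:
......
......
....*.
..**..
*.**.*
*.*.*.
.*.*..
Population = 12

Under FIXED-DEAD boundary, generation 1:
......
......
....*.
..**..
..**..
*.*.*.
.*.*..
Population = 10

Comparison: toroidal=12, fixed-dead=10 -> toroidal

Answer: toroidal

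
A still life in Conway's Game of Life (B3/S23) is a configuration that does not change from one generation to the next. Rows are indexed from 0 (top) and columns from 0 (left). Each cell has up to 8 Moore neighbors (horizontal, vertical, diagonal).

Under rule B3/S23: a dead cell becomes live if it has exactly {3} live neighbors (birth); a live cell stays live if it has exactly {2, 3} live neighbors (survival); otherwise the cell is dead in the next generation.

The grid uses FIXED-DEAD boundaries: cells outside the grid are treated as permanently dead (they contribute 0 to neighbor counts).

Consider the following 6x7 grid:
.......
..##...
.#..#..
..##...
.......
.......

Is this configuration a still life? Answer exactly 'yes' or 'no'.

Answer: yes

Derivation:
Compute generation 1 and compare to generation 0 (given above):
Generation 1:
.......
..##...
.#..#..
..##...
.......
.......
The grids are IDENTICAL -> still life.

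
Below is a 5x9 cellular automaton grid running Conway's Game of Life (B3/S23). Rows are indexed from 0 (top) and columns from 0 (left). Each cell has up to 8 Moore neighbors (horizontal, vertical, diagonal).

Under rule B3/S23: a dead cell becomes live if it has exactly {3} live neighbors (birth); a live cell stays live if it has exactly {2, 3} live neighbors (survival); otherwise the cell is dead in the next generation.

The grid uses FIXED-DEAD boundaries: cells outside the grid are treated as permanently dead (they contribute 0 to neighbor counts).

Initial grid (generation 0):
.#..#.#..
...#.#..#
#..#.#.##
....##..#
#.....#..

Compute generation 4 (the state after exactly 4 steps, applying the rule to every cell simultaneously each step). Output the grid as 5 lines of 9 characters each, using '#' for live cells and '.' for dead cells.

Simulating step by step:
Generation 0 (given above): 16 live cells
Generation 1: 14 live cells
....##...
..##.#..#
...#.#.##
....##..#
.....#...
Generation 2: 18 live cells
...###...
..##.#.##
..##.#.##
.....#.##
....##...
Generation 3: 17 live cells
..##.##..
.....#.##
..##.#...
...#.#.##
....###..
Generation 4: 16 live cells
(generation 4 grid is the final answer)

Answer: ....####.
.....#.#.
..##.#...
..##...#.
....####.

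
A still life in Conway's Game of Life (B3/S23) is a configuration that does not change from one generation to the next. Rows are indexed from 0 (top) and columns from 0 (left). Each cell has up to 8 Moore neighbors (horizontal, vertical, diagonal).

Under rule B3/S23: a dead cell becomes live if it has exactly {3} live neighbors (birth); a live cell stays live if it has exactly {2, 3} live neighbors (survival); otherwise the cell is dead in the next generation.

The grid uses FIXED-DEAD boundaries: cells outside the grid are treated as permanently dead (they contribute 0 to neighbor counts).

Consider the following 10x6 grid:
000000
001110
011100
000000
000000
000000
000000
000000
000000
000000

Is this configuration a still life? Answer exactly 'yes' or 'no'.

Compute generation 1 and compare to generation 0 (given above):
Generation 1:
000100
010010
010010
001000
000000
000000
000000
000000
000000
000000
Cell (0,3) differs: gen0=0 vs gen1=1 -> NOT a still life.

Answer: no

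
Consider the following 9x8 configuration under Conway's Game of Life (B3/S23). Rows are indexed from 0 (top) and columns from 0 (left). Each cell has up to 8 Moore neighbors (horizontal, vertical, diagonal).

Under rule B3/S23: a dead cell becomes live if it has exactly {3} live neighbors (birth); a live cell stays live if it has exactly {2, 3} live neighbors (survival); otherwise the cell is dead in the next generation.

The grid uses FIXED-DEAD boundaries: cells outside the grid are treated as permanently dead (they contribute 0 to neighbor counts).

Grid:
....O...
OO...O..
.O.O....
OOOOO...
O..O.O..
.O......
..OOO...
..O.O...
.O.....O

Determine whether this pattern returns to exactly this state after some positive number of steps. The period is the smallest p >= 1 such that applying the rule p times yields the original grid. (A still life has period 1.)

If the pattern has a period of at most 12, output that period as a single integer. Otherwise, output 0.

Simulating and comparing each generation to the original:
Gen 0 (original, given above): 22 live cells
Gen 1: 15 live cells, differs from original
Gen 2: 15 live cells, differs from original
Gen 3: 12 live cells, differs from original
Gen 4: 13 live cells, differs from original
Gen 5: 10 live cells, differs from original
Gen 6: 11 live cells, differs from original
Gen 7: 11 live cells, differs from original
Gen 8: 14 live cells, differs from original
Gen 9: 15 live cells, differs from original
Gen 10: 13 live cells, differs from original
Gen 11: 17 live cells, differs from original
Gen 12: 18 live cells, differs from original
No period found within 12 steps.

Answer: 0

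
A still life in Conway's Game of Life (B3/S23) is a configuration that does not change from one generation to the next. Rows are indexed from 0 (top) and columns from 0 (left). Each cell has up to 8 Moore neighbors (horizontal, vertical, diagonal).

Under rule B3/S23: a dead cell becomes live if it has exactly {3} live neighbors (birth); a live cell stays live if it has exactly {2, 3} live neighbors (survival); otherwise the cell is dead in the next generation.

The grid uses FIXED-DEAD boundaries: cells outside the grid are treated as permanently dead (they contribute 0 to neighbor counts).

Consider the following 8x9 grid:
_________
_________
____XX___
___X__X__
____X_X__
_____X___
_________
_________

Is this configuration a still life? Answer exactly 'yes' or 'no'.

Compute generation 1 and compare to generation 0 (given above):
Generation 1:
_________
_________
____XX___
___X__X__
____X_X__
_____X___
_________
_________
The grids are IDENTICAL -> still life.

Answer: yes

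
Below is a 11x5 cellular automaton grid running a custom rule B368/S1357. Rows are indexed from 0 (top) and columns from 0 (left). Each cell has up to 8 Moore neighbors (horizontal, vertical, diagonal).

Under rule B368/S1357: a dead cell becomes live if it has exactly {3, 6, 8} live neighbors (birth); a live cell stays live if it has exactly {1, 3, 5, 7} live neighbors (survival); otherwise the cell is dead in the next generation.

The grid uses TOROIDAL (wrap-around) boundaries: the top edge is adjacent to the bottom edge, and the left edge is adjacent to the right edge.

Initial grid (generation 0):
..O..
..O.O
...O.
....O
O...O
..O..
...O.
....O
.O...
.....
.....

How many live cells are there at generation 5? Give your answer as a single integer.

Answer: 9

Derivation:
Simulating step by step:
Generation 0 (given above): 11 live cells
Generation 1: 13 live cells
..OO.
....O
...OO
O..OO
...O.
..OOO
.....
....O
.....
.....
.....
Generation 2: 11 live cells
..O..
..O.O
....O
..O.O
O..OO
...O.
....O
.....
.....
.....
.....
Generation 3: 10 live cells
..OO.
..O.O
O....
..O..
..O..
O..O.
....O
.....
.....
.....
.....
Generation 4: 11 live cells
...O.
.O...
OO.O.
.OO..
.O.O.
O...O
.....
.....
.....
.....
.....
Generation 5: 9 live cells
.....
O...O
O..O.
..OOO
.O..O
.....
.....
.....
.....
.....
.....
Population at generation 5: 9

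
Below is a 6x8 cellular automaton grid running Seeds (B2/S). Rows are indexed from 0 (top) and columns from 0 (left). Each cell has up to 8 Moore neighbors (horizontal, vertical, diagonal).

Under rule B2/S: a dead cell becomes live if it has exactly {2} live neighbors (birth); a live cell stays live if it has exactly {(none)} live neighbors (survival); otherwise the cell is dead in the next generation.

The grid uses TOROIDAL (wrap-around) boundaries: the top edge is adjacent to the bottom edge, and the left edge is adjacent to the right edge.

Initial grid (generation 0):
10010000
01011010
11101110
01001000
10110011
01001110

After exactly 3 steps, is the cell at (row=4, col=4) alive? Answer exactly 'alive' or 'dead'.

Simulating step by step:
Generation 0 (given above): 23 live cells
Generation 1: 0 live cells
00000000
00000000
00000000
00000000
00000000
00000000
Generation 2: 0 live cells
00000000
00000000
00000000
00000000
00000000
00000000
Generation 3: 0 live cells
00000000
00000000
00000000
00000000
00000000
00000000

Cell (4,4) at generation 3: 0 -> dead

Answer: dead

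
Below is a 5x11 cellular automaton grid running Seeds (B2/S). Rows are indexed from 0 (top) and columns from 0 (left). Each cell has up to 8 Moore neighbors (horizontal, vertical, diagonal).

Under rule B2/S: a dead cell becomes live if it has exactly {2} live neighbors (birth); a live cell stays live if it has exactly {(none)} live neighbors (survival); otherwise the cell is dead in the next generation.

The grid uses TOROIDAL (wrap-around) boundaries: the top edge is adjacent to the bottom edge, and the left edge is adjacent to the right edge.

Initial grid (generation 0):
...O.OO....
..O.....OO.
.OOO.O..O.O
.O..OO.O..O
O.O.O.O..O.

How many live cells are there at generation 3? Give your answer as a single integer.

Simulating step by step:
Generation 0 (given above): 22 live cells
Generation 1: 3 live cells
...........
O.........O
...........
...........
........O..
Generation 2: 5 live cells
O........OO
...........
O.........O
...........
...........
Generation 3: 5 live cells
...........
.O.........
...........
O.........O
O........O.
Population at generation 3: 5

Answer: 5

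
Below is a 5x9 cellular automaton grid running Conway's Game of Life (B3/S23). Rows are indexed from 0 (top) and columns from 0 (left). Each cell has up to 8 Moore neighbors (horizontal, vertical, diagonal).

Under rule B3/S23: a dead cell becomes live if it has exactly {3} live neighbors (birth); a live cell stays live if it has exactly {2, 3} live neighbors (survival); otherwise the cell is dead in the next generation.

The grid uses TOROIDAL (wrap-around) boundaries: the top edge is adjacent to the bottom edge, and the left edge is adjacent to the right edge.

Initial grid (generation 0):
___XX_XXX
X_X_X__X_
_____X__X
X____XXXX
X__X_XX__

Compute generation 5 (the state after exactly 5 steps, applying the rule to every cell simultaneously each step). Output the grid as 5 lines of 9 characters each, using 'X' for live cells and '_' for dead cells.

Answer: _________
_________
__XX_____
__X__X___
__X_X____

Derivation:
Simulating step by step:
Generation 0 (given above): 20 live cells
Generation 1: 11 live cells
XXX______
X___X____
_X__XX___
X________
X__X_____
Generation 2: 19 live cells
X_XX____X
X_XXXX___
XX__XX___
XX__X____
X_X_____X
Generation 3: 7 live cells
_________
_____X___
________X
__XXXX___
__X______
Generation 4: 7 live cells
_________
_________
___X_X___
__XXX____
__X_X____
Generation 5: 6 live cells
(generation 5 grid is the final answer)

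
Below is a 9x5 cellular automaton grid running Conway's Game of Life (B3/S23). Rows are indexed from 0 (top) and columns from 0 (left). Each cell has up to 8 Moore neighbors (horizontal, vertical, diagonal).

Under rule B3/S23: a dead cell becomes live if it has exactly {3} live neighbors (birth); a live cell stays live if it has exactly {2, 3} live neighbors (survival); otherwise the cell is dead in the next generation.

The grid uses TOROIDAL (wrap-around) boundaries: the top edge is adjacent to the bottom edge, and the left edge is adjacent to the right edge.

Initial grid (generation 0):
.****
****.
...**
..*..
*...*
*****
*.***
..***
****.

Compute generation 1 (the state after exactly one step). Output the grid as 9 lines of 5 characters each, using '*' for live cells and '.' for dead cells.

Answer: .....
.....
*...*
*....
.....
.....
.....
.....
.....

Derivation:
Simulating step by step:
Generation 0 (given above): 29 live cells
Generation 1: 3 live cells
(generation 1 grid is the final answer)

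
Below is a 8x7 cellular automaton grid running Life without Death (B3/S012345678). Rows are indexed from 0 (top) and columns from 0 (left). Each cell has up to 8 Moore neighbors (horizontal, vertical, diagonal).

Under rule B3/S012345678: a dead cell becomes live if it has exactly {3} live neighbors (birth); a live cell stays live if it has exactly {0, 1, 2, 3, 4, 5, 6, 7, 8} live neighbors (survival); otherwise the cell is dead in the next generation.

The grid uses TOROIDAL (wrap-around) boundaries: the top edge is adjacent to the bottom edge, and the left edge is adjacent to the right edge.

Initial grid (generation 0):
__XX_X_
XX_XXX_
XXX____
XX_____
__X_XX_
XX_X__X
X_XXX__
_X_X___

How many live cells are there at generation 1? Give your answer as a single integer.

Answer: 34

Derivation:
Simulating step by step:
Generation 0 (given above): 26 live cells
Generation 1: 34 live cells
X_XX_XX
XX_XXX_
XXXXX__
XX_X__X
__XXXX_
XX_X__X
X_XXX_X
_X_X___
Population at generation 1: 34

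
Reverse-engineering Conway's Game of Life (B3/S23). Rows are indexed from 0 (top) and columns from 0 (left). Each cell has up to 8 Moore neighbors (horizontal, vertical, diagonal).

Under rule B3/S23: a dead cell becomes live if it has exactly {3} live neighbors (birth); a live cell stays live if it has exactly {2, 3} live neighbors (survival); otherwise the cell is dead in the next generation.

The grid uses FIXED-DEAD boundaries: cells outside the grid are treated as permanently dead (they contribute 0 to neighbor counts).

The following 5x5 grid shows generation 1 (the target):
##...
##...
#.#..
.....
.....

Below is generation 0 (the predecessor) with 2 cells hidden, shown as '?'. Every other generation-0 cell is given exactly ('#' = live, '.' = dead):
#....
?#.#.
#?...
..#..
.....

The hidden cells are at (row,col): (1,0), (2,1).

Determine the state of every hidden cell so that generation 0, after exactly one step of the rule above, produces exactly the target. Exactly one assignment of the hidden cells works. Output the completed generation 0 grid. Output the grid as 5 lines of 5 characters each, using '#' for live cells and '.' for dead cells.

Hidden generation-0 cells (in order): (1,0), (2,1).
A hidden cell only influences target cells in its own 3x3 neighborhood. Try each of the 2^2 = 4 assignments, step the completed generation 0 forward once under B3/S23, and compare with the target:
  (1,0)=. (2,1)=. -> step gives (0,0)='.' but target has '#' -> reject
  (1,0)=. (2,1)=# -> step gives (0,0)='.' but target has '#' -> reject
  (1,0)=# (2,1)=. -> step reproduces the target at every cell -> ACCEPT
  (1,0)=# (2,1)=# -> step gives (1,0)='.' but target has '#' -> reject
Unique solution: (1,0)=live, (2,1)=dead.
Check: live-neighbor counts of every cell in the completed generation 0:
23211
33201
24321
12010
01110
Applying B3/S23 to generation 0 with these counts gives:
##...
##...
#.#..
.....
.....
which matches the target exactly.

Answer: #....
##.#.
#....
..#..
.....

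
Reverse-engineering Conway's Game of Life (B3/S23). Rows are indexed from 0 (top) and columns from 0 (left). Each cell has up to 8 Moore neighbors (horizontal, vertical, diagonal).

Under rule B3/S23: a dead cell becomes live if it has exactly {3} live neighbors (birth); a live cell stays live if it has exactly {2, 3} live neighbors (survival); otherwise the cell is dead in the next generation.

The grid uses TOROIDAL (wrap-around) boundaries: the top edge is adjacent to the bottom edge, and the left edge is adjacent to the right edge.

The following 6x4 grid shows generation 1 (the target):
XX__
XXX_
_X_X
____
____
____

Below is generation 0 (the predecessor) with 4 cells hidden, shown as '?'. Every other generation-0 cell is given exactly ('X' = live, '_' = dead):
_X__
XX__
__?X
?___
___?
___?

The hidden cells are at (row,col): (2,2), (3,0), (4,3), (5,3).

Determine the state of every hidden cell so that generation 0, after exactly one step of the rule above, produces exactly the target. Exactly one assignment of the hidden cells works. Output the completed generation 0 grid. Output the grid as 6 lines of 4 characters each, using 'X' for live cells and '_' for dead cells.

Answer: _X__
XX__
___X
X___
____
____

Derivation:
Hidden generation-0 cells (in order): (2,2), (3,0), (4,3), (5,3).
A hidden cell only influences target cells in its own 3x3 neighborhood. Try each of the 2^4 = 16 assignments, step the completed generation 0 forward once under B3/S23, and compare with the target:
  (2,2)=_ (3,0)=_ (4,3)=_ (5,3)=_ -> step gives (2,0)='X' but target has '_' -> reject
  (2,2)=_ (3,0)=_ (4,3)=_ (5,3)=X -> step gives (0,0)='_' but target has 'X' -> reject
  (2,2)=_ (3,0)=_ (4,3)=X (5,3)=_ -> step gives (2,0)='X' but target has '_' -> reject
  (2,2)=_ (3,0)=_ (4,3)=X (5,3)=X -> step gives (0,0)='_' but target has 'X' -> reject
  (2,2)=_ (3,0)=X (4,3)=_ (5,3)=_ -> step reproduces the target at every cell -> ACCEPT
  (2,2)=_ (3,0)=X (4,3)=_ (5,3)=X -> step gives (0,0)='_' but target has 'X' -> reject
  (2,2)=_ (3,0)=X (4,3)=X (5,3)=_ -> step gives (3,0)='X' but target has '_' -> reject
  (2,2)=_ (3,0)=X (4,3)=X (5,3)=X -> step gives (0,0)='_' but target has 'X' -> reject
  (2,2)=X (3,0)=_ (4,3)=_ (5,3)=_ -> step gives (1,2)='_' but target has 'X' -> reject
  (2,2)=X (3,0)=_ (4,3)=_ (5,3)=X -> step gives (0,0)='_' but target has 'X' -> reject
  (2,2)=X (3,0)=_ (4,3)=X (5,3)=_ -> step gives (1,2)='_' but target has 'X' -> reject
  (2,2)=X (3,0)=_ (4,3)=X (5,3)=X -> step gives (0,0)='_' but target has 'X' -> reject
  (2,2)=X (3,0)=X (4,3)=_ (5,3)=_ -> step gives (1,2)='_' but target has 'X' -> reject
  (2,2)=X (3,0)=X (4,3)=_ (5,3)=X -> step gives (0,0)='_' but target has 'X' -> reject
  (2,2)=X (3,0)=X (4,3)=X (5,3)=_ -> step gives (1,2)='_' but target has 'X' -> reject
  (2,2)=X (3,0)=X (4,3)=X (5,3)=X -> step gives (0,0)='_' but target has 'X' -> reject
Unique solution: (2,2)=dead, (3,0)=live, (4,3)=dead, (5,3)=dead.
Check: live-neighbor counts of every cell in the completed generation 0:
3221
3232
4322
1112
1101
1110
Applying B3/S23 to generation 0 with these counts gives:
XX__
XXX_
_X_X
____
____
____
which matches the target exactly.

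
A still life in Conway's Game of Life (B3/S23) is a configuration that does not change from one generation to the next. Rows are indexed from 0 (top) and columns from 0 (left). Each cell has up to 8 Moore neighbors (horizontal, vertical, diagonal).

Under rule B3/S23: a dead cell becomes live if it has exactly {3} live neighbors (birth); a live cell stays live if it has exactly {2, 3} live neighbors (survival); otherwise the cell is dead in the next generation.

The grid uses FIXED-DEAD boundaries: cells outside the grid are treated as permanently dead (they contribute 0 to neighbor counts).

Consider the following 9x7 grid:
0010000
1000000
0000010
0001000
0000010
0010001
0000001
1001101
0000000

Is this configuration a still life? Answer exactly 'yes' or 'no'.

Compute generation 1 and compare to generation 0 (given above):
Generation 1:
0000000
0000000
0000000
0000100
0000000
0000011
0001001
0000010
0000000
Cell (0,2) differs: gen0=1 vs gen1=0 -> NOT a still life.

Answer: no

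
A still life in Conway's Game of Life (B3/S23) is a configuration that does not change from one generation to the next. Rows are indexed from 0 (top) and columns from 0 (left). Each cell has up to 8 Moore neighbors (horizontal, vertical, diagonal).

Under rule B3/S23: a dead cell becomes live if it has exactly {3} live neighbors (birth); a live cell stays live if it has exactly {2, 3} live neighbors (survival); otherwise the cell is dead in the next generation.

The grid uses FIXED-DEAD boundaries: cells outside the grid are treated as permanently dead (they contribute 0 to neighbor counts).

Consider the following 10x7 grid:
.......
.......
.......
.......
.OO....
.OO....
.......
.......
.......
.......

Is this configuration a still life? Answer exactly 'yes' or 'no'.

Compute generation 1 and compare to generation 0 (given above):
Generation 1:
.......
.......
.......
.......
.OO....
.OO....
.......
.......
.......
.......
The grids are IDENTICAL -> still life.

Answer: yes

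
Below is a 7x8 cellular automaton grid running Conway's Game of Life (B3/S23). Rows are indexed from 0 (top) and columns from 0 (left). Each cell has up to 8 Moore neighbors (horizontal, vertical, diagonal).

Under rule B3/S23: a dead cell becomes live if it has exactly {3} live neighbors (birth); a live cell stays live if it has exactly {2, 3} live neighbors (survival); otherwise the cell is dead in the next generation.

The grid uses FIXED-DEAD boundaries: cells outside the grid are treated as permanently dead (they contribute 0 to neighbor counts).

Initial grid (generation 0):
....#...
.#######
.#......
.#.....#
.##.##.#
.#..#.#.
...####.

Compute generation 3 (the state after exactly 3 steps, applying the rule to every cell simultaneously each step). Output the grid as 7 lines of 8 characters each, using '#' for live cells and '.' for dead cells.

Simulating step by step:
Generation 0 (given above): 23 live cells
Generation 1: 30 live cells
..#.#.#.
.######.
##.###.#
##....#.
######.#
.#.....#
...##.#.
Generation 2: 15 live cells
.##.#.#.
#......#
.......#
.......#
...###.#
##.....#
........
Generation 3: 12 live cells
(generation 3 grid is the final answer)

Answer: .#......
.#....##
......##
....#..#
....#..#
....#.#.
........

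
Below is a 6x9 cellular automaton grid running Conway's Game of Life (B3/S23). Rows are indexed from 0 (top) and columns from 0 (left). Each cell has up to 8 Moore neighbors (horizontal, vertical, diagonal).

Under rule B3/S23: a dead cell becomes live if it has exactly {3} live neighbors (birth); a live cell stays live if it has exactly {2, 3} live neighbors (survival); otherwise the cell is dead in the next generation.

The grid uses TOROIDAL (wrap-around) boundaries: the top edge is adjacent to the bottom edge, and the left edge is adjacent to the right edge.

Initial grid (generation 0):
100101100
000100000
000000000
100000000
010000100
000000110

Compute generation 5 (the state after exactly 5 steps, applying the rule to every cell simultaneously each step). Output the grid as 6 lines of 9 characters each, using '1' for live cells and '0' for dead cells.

Answer: 000001101
000000110
000000000
000000000
000000000
000000000

Derivation:
Simulating step by step:
Generation 0 (given above): 10 live cells
Generation 1: 8 live cells
000011110
000010000
000000000
000000000
000000110
000000010
Generation 2: 9 live cells
000011110
000010100
000000000
000000000
000000110
000000001
Generation 3: 8 live cells
000010110
000010110
000000000
000000000
000000010
000000001
Generation 4: 6 live cells
000000101
000000110
000000000
000000000
000000000
000000101
Generation 5: 5 live cells
(generation 5 grid is the final answer)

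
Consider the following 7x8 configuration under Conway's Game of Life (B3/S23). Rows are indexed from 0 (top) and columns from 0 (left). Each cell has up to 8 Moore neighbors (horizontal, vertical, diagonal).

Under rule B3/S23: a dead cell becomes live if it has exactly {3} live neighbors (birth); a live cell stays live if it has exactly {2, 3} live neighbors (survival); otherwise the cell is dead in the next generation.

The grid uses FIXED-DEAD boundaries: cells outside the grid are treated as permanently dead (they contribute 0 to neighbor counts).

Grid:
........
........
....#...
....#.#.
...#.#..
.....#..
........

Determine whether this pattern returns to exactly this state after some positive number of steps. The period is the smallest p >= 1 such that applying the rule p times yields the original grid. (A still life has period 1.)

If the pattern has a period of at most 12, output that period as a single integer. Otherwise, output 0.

Simulating and comparing each generation to the original:
Gen 0 (original, given above): 6 live cells
Gen 1: 6 live cells, differs from original
Gen 2: 6 live cells, MATCHES original -> period = 2

Answer: 2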